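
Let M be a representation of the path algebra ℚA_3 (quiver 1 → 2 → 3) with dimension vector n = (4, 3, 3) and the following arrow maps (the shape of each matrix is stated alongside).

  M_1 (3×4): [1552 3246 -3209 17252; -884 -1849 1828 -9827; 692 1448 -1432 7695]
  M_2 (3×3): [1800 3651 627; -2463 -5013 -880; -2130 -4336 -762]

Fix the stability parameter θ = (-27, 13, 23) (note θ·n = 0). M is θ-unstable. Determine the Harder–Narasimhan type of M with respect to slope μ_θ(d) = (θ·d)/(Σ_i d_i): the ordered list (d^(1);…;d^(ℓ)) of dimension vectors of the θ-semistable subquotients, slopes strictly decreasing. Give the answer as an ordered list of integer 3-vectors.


Interval decomposition of M: I[1,1], I[1,2], I[1,3]^2, I[3,3].
HN type (ℓ=3): μ^(1)=23; μ^(2)=13; μ^(3)=-27

((0, 0, 3); (0, 3, 0); (4, 0, 0))


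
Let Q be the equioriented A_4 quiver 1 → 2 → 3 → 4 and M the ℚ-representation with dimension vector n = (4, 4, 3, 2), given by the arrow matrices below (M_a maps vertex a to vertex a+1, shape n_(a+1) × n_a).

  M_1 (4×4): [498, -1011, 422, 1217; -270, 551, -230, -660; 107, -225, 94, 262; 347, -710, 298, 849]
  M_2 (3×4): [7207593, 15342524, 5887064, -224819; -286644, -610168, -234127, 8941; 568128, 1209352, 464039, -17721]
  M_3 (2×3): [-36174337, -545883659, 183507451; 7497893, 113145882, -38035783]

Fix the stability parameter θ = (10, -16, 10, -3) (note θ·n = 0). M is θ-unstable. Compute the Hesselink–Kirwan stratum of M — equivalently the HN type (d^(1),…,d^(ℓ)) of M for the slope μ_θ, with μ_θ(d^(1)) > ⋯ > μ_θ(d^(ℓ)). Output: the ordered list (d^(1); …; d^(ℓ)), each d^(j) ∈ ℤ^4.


Barcode: M ≅ I[1,2]^2, I[1,4]^2, I[3,3]. HN layers by μ_θ (3 steps, strictly decreasing):
  μ^(1)=10; μ^(2)=7/2; μ^(3)=-3

((0, 0, 1, 0); (0, 0, 2, 2); (4, 4, 0, 0))


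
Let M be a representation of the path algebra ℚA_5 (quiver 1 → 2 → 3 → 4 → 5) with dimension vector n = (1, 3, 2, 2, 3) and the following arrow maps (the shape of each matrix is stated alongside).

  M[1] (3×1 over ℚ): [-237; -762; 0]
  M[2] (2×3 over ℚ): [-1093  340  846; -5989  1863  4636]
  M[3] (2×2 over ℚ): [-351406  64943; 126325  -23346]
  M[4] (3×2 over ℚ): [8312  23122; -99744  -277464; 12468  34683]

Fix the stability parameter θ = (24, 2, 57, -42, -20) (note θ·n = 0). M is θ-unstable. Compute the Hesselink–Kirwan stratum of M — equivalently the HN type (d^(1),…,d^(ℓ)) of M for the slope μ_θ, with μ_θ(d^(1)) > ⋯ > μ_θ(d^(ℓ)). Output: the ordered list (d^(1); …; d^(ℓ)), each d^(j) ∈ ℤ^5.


Interval decomposition of M: I[1,5], I[2,2], I[2,4], I[5,5]^2.
HN type (ℓ=4): μ^(1)=15/2; μ^(2)=21/5; μ^(3)=2; μ^(4)=-20

((0, 0, 1, 1, 0); (1, 1, 1, 1, 1); (0, 2, 0, 0, 0); (0, 0, 0, 0, 2))


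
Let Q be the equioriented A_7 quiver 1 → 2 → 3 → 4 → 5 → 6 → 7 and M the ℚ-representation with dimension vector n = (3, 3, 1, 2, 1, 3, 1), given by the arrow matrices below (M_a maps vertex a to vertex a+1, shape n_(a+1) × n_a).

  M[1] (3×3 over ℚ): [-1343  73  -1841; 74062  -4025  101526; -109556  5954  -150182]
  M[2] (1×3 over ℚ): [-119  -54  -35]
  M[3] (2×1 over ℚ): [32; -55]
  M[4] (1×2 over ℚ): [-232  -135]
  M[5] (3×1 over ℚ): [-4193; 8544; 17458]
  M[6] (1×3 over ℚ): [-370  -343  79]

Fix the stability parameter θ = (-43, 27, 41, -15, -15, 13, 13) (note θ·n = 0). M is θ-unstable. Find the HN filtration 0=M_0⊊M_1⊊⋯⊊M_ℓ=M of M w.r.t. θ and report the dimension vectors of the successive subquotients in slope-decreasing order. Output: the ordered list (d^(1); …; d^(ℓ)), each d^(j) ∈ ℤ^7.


Interval decomposition of M: I[1,2]^2, I[1,6], I[4,4], I[6,6], I[6,7].
HN type (ℓ=5): μ^(1)=27; μ^(2)=13; μ^(3)=19/2; μ^(4)=-15; μ^(5)=-43

((0, 2, 0, 0, 0, 0, 0); (0, 0, 0, 0, 0, 3, 1); (0, 1, 1, 1, 1, 0, 0); (0, 0, 0, 1, 0, 0, 0); (3, 0, 0, 0, 0, 0, 0))


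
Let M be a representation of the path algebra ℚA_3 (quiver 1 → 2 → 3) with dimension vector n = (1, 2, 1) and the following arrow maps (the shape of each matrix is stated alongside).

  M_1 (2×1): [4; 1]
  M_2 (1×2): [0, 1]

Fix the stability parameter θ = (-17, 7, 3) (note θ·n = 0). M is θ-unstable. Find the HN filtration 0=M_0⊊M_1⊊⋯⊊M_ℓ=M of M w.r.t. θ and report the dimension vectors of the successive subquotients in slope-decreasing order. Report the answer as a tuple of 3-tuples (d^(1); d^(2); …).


Via rank(M_{q-1}∘⋯∘M_p): M ≅ I[1,3], I[2,2].
μ_θ-semistable layers: μ^(1)=7; μ^(2)=5; μ^(3)=-17

((0, 1, 0); (0, 1, 1); (1, 0, 0))


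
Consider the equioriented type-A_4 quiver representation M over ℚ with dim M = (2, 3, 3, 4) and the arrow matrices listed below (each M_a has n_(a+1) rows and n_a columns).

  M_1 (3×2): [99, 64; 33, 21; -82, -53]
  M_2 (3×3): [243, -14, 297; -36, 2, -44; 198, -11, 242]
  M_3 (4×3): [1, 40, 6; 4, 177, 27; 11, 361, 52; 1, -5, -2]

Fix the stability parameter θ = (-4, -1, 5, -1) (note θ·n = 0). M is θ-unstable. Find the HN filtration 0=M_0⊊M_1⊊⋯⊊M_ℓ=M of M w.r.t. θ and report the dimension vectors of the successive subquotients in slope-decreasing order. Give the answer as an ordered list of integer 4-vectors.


Barcode: M ≅ I[1,2], I[1,4], I[2,4], I[3,4], I[4,4]. HN layers by μ_θ (3 steps, strictly decreasing):
  μ^(1)=2; μ^(2)=-1; μ^(3)=-4

((0, 0, 3, 3); (0, 3, 0, 1); (2, 0, 0, 0))


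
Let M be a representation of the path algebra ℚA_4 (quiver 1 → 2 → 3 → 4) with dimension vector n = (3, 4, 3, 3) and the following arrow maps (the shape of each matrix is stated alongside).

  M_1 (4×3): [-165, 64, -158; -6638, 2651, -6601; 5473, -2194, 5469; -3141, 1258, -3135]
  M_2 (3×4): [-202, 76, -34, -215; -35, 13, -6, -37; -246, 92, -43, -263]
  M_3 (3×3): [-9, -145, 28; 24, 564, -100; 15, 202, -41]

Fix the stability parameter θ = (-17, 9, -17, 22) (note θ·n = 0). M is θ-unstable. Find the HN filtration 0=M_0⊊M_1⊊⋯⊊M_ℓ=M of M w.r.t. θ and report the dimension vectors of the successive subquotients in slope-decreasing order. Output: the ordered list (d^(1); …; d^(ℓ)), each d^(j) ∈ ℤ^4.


Interval decomposition of M: I[1,3], I[1,4]^2, I[2,2], I[4,4].
HN type (ℓ=4): μ^(1)=22; μ^(2)=9; μ^(3)=-4; μ^(4)=-17

((0, 0, 0, 3); (0, 1, 0, 0); (0, 3, 3, 0); (3, 0, 0, 0))


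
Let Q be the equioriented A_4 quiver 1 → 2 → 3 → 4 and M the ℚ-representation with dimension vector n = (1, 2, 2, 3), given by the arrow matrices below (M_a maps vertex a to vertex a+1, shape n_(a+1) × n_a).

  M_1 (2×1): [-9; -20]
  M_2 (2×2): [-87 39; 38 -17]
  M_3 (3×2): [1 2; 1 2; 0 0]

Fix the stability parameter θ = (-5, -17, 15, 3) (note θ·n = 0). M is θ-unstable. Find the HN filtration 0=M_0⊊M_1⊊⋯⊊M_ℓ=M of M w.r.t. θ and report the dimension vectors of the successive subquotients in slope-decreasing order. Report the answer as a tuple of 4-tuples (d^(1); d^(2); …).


Barcode: M ≅ I[1,4], I[2,3], I[4,4]^2. HN layers by μ_θ (5 steps, strictly decreasing):
  μ^(1)=15; μ^(2)=9; μ^(3)=3; μ^(4)=-11; μ^(5)=-17

((0, 0, 1, 0); (0, 0, 1, 1); (0, 0, 0, 2); (1, 1, 0, 0); (0, 1, 0, 0))


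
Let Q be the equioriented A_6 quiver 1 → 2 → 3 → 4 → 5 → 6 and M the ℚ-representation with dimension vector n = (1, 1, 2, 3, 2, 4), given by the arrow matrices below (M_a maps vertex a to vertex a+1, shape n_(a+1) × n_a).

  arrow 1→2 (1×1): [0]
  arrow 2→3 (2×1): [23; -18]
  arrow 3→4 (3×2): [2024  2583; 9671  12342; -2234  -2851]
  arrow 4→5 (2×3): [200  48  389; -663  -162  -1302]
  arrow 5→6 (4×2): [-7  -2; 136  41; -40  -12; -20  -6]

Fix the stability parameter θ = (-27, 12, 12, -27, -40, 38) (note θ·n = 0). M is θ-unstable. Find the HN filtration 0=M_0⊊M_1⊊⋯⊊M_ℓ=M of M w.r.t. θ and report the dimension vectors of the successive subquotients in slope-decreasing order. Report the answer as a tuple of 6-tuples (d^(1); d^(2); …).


Barcode: M ≅ I[1,1], I[2,4], I[3,6], I[4,6], I[6,6]^2. HN layers by μ_θ (5 steps, strictly decreasing):
  μ^(1)=38; μ^(2)=-1; μ^(3)=-55/3; μ^(4)=-27; μ^(5)=-67/2

((0, 0, 0, 0, 0, 4); (0, 1, 1, 1, 0, 0); (0, 0, 1, 1, 1, 0); (1, 0, 0, 0, 0, 0); (0, 0, 0, 1, 1, 0))


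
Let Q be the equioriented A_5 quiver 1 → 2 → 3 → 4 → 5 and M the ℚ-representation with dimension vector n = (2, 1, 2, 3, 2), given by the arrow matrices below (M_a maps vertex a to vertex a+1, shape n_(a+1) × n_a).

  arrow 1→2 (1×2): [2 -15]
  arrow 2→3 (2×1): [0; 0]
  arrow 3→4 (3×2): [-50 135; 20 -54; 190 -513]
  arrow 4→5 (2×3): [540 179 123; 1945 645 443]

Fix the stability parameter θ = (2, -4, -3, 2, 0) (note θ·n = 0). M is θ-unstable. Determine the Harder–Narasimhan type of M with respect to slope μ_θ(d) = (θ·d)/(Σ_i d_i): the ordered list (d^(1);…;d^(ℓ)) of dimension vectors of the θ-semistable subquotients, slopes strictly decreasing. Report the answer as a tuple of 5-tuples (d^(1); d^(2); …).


Via rank(M_{q-1}∘⋯∘M_p): M ≅ I[1,1], I[1,2], I[3,3], I[3,5], I[4,4], I[4,5].
μ_θ-semistable layers: μ^(1)=2; μ^(2)=1; μ^(3)=-1; μ^(4)=-3

((1, 0, 0, 1, 0); (0, 0, 0, 2, 2); (1, 1, 0, 0, 0); (0, 0, 2, 0, 0))


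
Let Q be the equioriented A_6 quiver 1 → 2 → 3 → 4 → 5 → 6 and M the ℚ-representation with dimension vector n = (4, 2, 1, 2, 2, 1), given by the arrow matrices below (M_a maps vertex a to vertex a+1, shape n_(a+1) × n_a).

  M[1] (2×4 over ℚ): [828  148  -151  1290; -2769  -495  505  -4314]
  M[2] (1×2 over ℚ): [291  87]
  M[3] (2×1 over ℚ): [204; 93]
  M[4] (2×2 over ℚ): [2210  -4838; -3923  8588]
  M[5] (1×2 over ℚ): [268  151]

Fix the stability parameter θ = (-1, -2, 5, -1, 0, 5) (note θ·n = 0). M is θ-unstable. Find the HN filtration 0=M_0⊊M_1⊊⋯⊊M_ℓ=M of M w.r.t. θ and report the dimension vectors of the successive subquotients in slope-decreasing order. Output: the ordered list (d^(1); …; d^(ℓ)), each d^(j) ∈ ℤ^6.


Via rank(M_{q-1}∘⋯∘M_p): M ≅ I[1,1]^2, I[1,2], I[1,5], I[4,6].
μ_θ-semistable layers: μ^(1)=5; μ^(2)=4/3; μ^(3)=0; μ^(4)=-1; μ^(5)=-3/2

((0, 0, 0, 0, 0, 1); (0, 0, 1, 1, 1, 0); (0, 0, 0, 0, 1, 0); (2, 0, 0, 1, 0, 0); (2, 2, 0, 0, 0, 0))


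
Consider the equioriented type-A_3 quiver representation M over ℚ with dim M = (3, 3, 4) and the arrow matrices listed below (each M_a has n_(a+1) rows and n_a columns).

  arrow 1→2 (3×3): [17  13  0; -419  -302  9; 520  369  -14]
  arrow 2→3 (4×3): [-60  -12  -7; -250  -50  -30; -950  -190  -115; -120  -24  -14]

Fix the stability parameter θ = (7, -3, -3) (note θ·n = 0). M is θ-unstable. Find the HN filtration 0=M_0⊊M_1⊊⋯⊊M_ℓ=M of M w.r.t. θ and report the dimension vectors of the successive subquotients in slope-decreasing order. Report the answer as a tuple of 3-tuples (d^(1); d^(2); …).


Interval decomposition of M: I[1,2], I[1,3]^2, I[3,3]^2.
HN type (ℓ=3): μ^(1)=2; μ^(2)=1/3; μ^(3)=-3

((1, 1, 0); (2, 2, 2); (0, 0, 2))


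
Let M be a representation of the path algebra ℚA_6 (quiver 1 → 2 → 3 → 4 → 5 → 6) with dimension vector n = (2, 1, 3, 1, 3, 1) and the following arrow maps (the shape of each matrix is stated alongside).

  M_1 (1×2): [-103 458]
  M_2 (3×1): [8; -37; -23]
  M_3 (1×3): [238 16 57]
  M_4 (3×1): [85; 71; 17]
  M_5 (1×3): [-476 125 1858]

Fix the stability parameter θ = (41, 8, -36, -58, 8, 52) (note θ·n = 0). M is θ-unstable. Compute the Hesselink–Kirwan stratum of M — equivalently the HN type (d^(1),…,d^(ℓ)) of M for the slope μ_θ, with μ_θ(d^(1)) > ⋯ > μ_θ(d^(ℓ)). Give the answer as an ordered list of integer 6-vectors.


Interval decomposition of M: I[1,1], I[1,6], I[3,3]^2, I[5,5]^2.
HN type (ℓ=5): μ^(1)=52; μ^(2)=41; μ^(3)=8; μ^(4)=-45/4; μ^(5)=-36

((0, 0, 0, 0, 0, 1); (1, 0, 0, 0, 0, 0); (0, 0, 0, 0, 3, 0); (1, 1, 1, 1, 0, 0); (0, 0, 2, 0, 0, 0))


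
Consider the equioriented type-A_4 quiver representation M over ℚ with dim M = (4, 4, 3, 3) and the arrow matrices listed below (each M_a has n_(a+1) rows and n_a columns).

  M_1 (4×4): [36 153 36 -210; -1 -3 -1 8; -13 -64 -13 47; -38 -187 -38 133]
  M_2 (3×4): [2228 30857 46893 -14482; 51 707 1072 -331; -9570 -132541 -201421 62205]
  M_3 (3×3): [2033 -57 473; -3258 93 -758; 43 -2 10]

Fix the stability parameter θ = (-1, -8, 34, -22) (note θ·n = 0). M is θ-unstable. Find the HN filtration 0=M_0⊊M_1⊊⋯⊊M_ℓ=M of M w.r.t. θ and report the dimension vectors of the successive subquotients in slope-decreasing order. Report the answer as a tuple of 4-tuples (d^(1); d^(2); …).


Interval decomposition of M: I[1,1], I[1,4]^3, I[2,2].
HN type (ℓ=4): μ^(1)=6; μ^(2)=-1; μ^(3)=-9/2; μ^(4)=-8

((0, 0, 3, 3); (1, 0, 0, 0); (3, 3, 0, 0); (0, 1, 0, 0))


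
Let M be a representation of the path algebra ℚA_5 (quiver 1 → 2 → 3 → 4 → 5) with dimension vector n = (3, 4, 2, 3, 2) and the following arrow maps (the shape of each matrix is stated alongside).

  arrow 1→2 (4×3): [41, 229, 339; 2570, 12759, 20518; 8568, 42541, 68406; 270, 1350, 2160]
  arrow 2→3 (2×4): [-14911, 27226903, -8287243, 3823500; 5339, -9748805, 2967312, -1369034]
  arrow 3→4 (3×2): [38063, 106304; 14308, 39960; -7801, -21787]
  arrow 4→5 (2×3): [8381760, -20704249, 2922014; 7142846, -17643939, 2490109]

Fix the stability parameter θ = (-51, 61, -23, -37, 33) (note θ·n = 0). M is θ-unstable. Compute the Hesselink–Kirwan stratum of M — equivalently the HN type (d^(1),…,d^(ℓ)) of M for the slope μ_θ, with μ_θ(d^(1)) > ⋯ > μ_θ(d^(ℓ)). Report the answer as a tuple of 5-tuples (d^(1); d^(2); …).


Barcode: M ≅ I[1,2], I[1,4], I[1,5], I[2,2], I[4,5]. HN layers by μ_θ (5 steps, strictly decreasing):
  μ^(1)=61; μ^(2)=33; μ^(3)=1/3; μ^(4)=-37; μ^(5)=-51

((0, 2, 0, 0, 0); (0, 0, 0, 0, 2); (0, 2, 2, 2, 0); (0, 0, 0, 1, 0); (3, 0, 0, 0, 0))


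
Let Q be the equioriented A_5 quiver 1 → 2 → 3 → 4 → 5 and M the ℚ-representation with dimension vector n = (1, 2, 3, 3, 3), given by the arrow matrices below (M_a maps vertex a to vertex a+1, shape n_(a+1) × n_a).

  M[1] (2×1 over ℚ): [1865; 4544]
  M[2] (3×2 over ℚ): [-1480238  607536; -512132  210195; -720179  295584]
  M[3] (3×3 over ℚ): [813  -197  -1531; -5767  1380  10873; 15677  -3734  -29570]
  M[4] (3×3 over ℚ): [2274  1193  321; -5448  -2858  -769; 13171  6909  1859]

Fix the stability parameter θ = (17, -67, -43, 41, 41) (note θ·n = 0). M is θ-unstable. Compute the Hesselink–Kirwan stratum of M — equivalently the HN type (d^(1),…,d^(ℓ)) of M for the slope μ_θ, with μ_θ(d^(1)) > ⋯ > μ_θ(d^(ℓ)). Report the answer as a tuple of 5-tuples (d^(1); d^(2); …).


Barcode: M ≅ I[1,5], I[2,5], I[3,5]. HN layers by μ_θ (4 steps, strictly decreasing):
  μ^(1)=41; μ^(2)=-31; μ^(3)=-43; μ^(4)=-67

((0, 0, 0, 3, 3); (1, 1, 1, 0, 0); (0, 0, 2, 0, 0); (0, 1, 0, 0, 0))


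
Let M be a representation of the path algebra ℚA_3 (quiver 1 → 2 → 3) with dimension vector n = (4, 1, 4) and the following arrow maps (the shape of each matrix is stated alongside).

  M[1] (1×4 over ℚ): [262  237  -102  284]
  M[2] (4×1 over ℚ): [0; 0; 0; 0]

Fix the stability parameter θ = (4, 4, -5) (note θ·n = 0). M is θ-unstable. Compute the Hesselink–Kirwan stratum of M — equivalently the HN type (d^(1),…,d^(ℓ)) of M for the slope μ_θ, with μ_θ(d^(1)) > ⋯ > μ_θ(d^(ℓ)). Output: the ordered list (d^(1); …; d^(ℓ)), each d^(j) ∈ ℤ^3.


Via rank(M_{q-1}∘⋯∘M_p): M ≅ I[1,1]^3, I[1,2], I[3,3]^4.
μ_θ-semistable layers: μ^(1)=4; μ^(2)=-5

((4, 1, 0); (0, 0, 4))


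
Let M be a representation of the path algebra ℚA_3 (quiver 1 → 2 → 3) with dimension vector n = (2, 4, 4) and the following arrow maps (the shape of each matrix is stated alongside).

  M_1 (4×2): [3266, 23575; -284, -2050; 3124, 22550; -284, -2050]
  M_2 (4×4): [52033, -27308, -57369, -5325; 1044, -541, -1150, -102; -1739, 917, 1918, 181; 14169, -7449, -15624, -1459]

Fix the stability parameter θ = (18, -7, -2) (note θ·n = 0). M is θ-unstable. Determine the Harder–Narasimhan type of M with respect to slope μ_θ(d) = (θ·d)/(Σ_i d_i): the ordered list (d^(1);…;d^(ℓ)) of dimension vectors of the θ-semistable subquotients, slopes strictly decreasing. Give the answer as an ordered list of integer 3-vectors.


Barcode: M ≅ I[1,1], I[1,3], I[2,2], I[2,3]^2, I[3,3]. HN layers by μ_θ (4 steps, strictly decreasing):
  μ^(1)=18; μ^(2)=3; μ^(3)=-2; μ^(4)=-7

((1, 0, 0); (1, 1, 1); (0, 0, 3); (0, 3, 0))


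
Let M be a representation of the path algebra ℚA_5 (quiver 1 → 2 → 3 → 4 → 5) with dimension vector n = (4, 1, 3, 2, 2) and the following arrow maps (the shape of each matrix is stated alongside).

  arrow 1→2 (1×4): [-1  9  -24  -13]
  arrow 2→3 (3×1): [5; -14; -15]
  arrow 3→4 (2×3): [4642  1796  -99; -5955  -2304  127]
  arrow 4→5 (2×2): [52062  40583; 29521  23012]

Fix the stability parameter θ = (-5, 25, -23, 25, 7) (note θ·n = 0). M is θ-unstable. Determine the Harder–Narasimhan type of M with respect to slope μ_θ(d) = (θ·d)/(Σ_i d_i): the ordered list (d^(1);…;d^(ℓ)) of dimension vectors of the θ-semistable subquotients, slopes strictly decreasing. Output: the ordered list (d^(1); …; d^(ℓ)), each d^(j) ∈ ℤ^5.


Barcode: M ≅ I[1,1]^3, I[1,5], I[3,3], I[3,5]. HN layers by μ_θ (4 steps, strictly decreasing):
  μ^(1)=16; μ^(2)=1; μ^(3)=-5; μ^(4)=-23

((0, 0, 0, 2, 2); (0, 1, 1, 0, 0); (4, 0, 0, 0, 0); (0, 0, 2, 0, 0))


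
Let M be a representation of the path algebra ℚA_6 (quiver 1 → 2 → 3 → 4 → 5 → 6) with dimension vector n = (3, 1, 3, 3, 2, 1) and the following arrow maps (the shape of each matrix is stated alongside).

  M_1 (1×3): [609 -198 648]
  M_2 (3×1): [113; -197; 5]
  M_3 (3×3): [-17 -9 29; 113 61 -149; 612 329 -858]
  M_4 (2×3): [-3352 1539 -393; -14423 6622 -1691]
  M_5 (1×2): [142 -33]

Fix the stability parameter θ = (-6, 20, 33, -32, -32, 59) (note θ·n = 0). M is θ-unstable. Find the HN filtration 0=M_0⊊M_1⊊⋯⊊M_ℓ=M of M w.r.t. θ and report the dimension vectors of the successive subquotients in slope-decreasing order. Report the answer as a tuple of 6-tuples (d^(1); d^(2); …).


Interval decomposition of M: I[1,1]^2, I[1,4], I[3,3], I[3,6], I[4,5].
HN type (ℓ=6): μ^(1)=59; μ^(2)=33; μ^(3)=7; μ^(4)=-6; μ^(5)=-31/3; μ^(6)=-32

((0, 0, 0, 0, 0, 1); (0, 0, 1, 0, 0, 0); (0, 1, 1, 1, 0, 0); (3, 0, 0, 0, 0, 0); (0, 0, 1, 1, 1, 0); (0, 0, 0, 1, 1, 0))


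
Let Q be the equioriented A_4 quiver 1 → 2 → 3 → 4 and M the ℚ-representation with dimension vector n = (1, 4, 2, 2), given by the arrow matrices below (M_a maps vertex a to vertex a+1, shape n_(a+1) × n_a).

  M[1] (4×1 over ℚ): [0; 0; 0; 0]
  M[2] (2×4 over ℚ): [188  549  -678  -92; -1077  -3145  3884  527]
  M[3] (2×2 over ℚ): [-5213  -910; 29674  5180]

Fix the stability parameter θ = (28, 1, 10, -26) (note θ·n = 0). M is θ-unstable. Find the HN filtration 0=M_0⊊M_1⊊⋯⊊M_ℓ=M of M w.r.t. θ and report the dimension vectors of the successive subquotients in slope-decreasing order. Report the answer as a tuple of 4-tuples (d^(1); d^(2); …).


Barcode: M ≅ I[1,1], I[2,2]^2, I[2,3], I[2,4], I[4,4]. HN layers by μ_θ (5 steps, strictly decreasing):
  μ^(1)=28; μ^(2)=10; μ^(3)=1; μ^(4)=-5; μ^(5)=-26

((1, 0, 0, 0); (0, 0, 1, 0); (0, 3, 0, 0); (0, 1, 1, 1); (0, 0, 0, 1))


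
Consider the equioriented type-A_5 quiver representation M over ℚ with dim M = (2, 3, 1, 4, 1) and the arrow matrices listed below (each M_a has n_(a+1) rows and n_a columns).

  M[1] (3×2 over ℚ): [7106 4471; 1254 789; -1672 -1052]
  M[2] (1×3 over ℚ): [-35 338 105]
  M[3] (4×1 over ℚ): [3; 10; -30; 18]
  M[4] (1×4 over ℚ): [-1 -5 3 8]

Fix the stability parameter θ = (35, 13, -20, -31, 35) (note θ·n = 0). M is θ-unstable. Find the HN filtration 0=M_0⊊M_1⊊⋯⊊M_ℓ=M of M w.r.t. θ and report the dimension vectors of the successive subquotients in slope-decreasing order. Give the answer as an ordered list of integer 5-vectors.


Barcode: M ≅ I[1,1], I[1,5], I[2,2]^2, I[4,4]^3. HN layers by μ_θ (4 steps, strictly decreasing):
  μ^(1)=35; μ^(2)=13; μ^(3)=-3/4; μ^(4)=-31

((1, 0, 0, 0, 1); (0, 2, 0, 0, 0); (1, 1, 1, 1, 0); (0, 0, 0, 3, 0))


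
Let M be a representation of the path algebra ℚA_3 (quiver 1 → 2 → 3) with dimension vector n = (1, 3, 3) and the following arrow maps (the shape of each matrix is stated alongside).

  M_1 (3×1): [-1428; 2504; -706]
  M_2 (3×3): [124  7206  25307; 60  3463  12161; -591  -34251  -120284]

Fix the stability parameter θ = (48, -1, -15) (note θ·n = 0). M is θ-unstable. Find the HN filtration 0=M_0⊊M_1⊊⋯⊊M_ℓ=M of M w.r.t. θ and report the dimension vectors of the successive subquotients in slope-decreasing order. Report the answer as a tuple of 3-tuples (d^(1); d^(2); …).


Barcode: M ≅ I[1,3], I[2,3]^2. HN layers by μ_θ (2 steps, strictly decreasing):
  μ^(1)=32/3; μ^(2)=-8

((1, 1, 1); (0, 2, 2))


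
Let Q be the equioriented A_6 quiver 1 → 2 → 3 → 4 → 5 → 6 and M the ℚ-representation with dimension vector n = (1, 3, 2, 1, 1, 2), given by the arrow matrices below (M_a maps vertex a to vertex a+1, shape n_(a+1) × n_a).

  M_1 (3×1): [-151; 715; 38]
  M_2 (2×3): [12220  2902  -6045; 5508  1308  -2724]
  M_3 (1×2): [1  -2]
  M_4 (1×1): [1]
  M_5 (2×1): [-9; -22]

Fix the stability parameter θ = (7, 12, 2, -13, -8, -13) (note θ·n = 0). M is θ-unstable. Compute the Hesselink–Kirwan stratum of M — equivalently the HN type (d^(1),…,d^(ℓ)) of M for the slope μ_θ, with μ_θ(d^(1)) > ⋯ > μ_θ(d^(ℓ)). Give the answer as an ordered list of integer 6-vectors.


Via rank(M_{q-1}∘⋯∘M_p): M ≅ I[1,2], I[2,3], I[2,6], I[6,6].
μ_θ-semistable layers: μ^(1)=12; μ^(2)=7; μ^(3)=-4; μ^(4)=-13

((0, 1, 0, 0, 0, 0); (1, 1, 1, 0, 0, 0); (0, 1, 1, 1, 1, 1); (0, 0, 0, 0, 0, 1))


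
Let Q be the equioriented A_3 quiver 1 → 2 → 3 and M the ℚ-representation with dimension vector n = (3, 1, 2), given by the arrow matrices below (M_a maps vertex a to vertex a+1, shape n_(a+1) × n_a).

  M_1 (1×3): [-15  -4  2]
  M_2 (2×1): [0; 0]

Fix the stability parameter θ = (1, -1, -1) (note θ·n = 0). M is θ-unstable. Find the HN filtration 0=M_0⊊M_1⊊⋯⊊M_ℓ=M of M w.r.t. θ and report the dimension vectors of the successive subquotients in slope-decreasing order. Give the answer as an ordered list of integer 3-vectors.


Interval decomposition of M: I[1,1]^2, I[1,2], I[3,3]^2.
HN type (ℓ=3): μ^(1)=1; μ^(2)=0; μ^(3)=-1

((2, 0, 0); (1, 1, 0); (0, 0, 2))


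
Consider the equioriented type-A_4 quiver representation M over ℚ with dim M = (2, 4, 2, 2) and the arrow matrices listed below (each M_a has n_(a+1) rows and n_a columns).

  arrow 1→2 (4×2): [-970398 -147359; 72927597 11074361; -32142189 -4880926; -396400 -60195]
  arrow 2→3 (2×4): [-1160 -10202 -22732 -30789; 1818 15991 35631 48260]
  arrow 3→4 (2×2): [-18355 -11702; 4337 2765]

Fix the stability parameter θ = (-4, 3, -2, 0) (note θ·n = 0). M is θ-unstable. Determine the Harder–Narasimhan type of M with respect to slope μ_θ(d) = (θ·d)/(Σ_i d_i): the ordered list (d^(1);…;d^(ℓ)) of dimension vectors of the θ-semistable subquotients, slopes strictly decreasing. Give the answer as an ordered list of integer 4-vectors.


Interval decomposition of M: I[1,4]^2, I[2,2]^2.
HN type (ℓ=3): μ^(1)=3; μ^(2)=1/3; μ^(3)=-4

((0, 2, 0, 0); (0, 2, 2, 2); (2, 0, 0, 0))


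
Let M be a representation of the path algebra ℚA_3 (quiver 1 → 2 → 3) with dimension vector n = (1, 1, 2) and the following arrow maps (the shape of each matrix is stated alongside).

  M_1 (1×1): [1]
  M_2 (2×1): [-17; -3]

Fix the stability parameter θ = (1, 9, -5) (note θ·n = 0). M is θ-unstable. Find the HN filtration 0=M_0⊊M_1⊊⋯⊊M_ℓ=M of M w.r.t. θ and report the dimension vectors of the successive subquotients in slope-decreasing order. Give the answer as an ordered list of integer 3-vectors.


Barcode: M ≅ I[1,3], I[3,3]. HN layers by μ_θ (3 steps, strictly decreasing):
  μ^(1)=2; μ^(2)=1; μ^(3)=-5

((0, 1, 1); (1, 0, 0); (0, 0, 1))


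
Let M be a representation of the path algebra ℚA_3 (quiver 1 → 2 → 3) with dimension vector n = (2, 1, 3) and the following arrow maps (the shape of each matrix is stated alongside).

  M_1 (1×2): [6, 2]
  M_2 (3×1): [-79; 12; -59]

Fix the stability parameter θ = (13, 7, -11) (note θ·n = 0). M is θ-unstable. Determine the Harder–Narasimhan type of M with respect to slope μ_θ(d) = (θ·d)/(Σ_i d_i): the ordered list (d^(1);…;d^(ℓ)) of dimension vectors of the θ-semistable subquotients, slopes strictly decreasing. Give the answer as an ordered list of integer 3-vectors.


Barcode: M ≅ I[1,1], I[1,3], I[3,3]^2. HN layers by μ_θ (3 steps, strictly decreasing):
  μ^(1)=13; μ^(2)=3; μ^(3)=-11

((1, 0, 0); (1, 1, 1); (0, 0, 2))


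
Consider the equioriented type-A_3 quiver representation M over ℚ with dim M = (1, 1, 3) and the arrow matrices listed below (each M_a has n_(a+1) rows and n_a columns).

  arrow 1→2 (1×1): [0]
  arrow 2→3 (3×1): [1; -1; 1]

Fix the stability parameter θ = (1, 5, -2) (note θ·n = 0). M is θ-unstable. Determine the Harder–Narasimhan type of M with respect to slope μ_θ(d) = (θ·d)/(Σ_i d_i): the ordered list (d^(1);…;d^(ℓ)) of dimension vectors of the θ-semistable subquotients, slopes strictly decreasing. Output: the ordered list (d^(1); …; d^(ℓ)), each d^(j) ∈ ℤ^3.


Barcode: M ≅ I[1,1], I[2,3], I[3,3]^2. HN layers by μ_θ (3 steps, strictly decreasing):
  μ^(1)=3/2; μ^(2)=1; μ^(3)=-2

((0, 1, 1); (1, 0, 0); (0, 0, 2))


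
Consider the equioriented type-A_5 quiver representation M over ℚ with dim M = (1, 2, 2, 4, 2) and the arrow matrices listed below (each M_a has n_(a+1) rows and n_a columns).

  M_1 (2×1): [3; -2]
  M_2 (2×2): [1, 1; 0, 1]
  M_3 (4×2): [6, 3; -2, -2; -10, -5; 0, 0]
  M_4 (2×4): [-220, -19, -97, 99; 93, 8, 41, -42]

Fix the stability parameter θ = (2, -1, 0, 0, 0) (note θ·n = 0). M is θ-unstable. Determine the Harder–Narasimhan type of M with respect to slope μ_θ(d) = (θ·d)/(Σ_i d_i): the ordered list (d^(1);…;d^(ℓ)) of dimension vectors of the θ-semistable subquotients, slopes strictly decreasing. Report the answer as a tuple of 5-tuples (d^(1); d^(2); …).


Via rank(M_{q-1}∘⋯∘M_p): M ≅ I[1,5], I[2,5], I[4,4]^2.
μ_θ-semistable layers: μ^(1)=1/5; μ^(2)=0; μ^(3)=-1

((1, 1, 1, 1, 1); (0, 0, 1, 3, 1); (0, 1, 0, 0, 0))


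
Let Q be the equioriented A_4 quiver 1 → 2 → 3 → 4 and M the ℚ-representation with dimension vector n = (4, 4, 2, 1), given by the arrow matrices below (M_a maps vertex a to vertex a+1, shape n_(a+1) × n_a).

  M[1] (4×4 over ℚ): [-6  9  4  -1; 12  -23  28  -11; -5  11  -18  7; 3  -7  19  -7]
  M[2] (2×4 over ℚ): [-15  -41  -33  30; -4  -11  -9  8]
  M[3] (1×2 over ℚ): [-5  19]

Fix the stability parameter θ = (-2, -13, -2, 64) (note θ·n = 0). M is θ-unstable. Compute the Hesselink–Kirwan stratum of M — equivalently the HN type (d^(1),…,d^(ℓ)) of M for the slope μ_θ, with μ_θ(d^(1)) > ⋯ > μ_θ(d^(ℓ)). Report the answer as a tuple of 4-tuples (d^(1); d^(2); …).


Barcode: M ≅ I[1,2]^2, I[1,3], I[1,4]. HN layers by μ_θ (3 steps, strictly decreasing):
  μ^(1)=64; μ^(2)=-2; μ^(3)=-15/2

((0, 0, 0, 1); (0, 0, 2, 0); (4, 4, 0, 0))


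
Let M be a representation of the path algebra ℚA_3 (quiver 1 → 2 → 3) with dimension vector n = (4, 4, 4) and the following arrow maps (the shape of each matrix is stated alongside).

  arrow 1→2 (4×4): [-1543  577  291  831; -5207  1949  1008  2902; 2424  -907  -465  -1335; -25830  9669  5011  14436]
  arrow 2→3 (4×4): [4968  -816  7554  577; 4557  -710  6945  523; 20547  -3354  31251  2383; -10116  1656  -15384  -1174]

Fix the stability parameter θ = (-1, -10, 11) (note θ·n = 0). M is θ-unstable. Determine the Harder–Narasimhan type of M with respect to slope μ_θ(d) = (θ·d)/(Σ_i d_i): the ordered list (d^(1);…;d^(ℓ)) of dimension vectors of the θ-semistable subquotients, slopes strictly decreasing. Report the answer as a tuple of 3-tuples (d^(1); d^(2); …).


Via rank(M_{q-1}∘⋯∘M_p): M ≅ I[1,2]^2, I[1,3]^2, I[3,3]^2.
μ_θ-semistable layers: μ^(1)=11; μ^(2)=-11/2

((0, 0, 4); (4, 4, 0))


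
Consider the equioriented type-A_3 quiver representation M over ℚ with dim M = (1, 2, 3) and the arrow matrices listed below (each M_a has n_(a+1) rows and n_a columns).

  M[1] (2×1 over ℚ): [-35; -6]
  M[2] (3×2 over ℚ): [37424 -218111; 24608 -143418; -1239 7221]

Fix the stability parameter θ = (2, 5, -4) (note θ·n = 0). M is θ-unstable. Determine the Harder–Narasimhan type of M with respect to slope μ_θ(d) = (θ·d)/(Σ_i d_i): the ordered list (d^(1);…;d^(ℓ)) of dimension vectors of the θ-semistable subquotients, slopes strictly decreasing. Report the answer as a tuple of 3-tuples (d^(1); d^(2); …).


Barcode: M ≅ I[1,3], I[2,3], I[3,3]. HN layers by μ_θ (3 steps, strictly decreasing):
  μ^(1)=1; μ^(2)=1/2; μ^(3)=-4

((1, 1, 1); (0, 1, 1); (0, 0, 1))


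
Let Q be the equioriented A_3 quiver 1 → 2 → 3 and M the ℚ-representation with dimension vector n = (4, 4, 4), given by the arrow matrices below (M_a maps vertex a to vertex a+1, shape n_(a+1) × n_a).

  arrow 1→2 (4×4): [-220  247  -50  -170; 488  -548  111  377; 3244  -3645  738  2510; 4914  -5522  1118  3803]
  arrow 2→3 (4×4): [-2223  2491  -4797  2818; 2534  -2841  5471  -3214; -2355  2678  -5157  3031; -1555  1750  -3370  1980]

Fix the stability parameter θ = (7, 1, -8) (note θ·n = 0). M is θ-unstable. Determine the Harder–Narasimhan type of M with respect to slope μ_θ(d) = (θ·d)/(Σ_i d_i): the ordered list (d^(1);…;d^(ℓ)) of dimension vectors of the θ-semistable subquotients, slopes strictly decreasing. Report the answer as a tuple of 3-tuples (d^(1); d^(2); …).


Interval decomposition of M: I[1,1], I[1,3]^3, I[2,2], I[3,3].
HN type (ℓ=4): μ^(1)=7; μ^(2)=1; μ^(3)=0; μ^(4)=-8

((1, 0, 0); (0, 1, 0); (3, 3, 3); (0, 0, 1))


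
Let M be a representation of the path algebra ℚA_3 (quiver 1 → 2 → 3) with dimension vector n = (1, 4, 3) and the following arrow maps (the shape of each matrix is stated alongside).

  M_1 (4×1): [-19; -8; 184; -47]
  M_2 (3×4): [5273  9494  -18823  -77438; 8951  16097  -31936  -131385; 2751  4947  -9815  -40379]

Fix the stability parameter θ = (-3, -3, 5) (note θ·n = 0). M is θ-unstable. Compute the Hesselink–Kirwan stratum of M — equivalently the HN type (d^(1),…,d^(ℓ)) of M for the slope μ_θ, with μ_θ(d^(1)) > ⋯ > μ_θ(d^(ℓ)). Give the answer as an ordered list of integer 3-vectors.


Interval decomposition of M: I[1,3], I[2,2], I[2,3]^2.
HN type (ℓ=2): μ^(1)=5; μ^(2)=-3

((0, 0, 3); (1, 4, 0))


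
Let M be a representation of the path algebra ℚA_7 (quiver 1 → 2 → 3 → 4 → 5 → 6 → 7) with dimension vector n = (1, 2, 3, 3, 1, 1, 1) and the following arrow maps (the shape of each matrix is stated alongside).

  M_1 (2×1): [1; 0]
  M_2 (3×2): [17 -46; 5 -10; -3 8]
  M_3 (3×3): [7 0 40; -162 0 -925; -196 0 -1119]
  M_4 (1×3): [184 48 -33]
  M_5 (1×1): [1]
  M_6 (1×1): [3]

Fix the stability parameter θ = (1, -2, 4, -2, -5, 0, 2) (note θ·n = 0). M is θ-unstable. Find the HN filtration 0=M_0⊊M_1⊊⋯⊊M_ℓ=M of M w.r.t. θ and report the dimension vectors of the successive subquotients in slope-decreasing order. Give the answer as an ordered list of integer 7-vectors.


Barcode: M ≅ I[1,7], I[2,4], I[3,3], I[4,4]. HN layers by μ_θ (6 steps, strictly decreasing):
  μ^(1)=4; μ^(2)=2; μ^(3)=1; μ^(4)=0; μ^(5)=-4/5; μ^(6)=-2

((0, 0, 1, 0, 0, 0, 0); (0, 0, 0, 0, 0, 0, 1); (0, 0, 1, 1, 0, 0, 0); (0, 0, 0, 0, 0, 1, 0); (1, 1, 1, 1, 1, 0, 0); (0, 1, 0, 1, 0, 0, 0))


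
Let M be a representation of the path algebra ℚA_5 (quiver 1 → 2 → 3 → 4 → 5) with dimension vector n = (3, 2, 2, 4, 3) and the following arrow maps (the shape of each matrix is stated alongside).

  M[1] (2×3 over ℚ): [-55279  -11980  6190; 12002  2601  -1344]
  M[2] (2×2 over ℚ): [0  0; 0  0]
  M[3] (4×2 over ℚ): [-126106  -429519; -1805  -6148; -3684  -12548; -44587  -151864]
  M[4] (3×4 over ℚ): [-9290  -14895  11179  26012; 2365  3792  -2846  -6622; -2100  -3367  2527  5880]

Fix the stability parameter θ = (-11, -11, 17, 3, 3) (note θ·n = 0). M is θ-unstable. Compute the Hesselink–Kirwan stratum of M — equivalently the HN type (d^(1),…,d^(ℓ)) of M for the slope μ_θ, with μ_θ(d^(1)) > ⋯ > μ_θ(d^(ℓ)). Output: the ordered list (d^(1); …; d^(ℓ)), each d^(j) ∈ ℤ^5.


Via rank(M_{q-1}∘⋯∘M_p): M ≅ I[1,1], I[1,2]^2, I[3,5]^2, I[4,4]^2, I[5,5].
μ_θ-semistable layers: μ^(1)=23/3; μ^(2)=3; μ^(3)=-11

((0, 0, 2, 2, 2); (0, 0, 0, 2, 1); (3, 2, 0, 0, 0))


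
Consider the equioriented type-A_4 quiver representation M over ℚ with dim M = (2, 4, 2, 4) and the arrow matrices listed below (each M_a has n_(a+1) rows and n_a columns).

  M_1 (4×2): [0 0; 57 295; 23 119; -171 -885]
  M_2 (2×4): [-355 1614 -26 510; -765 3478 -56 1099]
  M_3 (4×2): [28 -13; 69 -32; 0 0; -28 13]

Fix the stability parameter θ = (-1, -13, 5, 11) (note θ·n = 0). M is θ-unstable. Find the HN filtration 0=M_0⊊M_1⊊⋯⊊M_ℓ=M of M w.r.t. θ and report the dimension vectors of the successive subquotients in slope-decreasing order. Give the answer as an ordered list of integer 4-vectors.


Barcode: M ≅ I[1,4]^2, I[2,2]^2, I[4,4]^2. HN layers by μ_θ (4 steps, strictly decreasing):
  μ^(1)=11; μ^(2)=5; μ^(3)=-7; μ^(4)=-13

((0, 0, 0, 4); (0, 0, 2, 0); (2, 2, 0, 0); (0, 2, 0, 0))


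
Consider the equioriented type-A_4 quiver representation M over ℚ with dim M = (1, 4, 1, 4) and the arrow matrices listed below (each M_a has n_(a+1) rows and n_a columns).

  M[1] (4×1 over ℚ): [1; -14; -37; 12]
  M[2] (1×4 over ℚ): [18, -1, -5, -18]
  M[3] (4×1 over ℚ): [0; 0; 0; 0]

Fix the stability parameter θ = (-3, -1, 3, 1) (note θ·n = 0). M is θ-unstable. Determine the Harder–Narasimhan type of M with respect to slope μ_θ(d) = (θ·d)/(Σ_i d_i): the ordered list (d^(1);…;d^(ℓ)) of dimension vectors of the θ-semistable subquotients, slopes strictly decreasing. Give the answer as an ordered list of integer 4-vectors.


Interval decomposition of M: I[1,3], I[2,2]^3, I[4,4]^4.
HN type (ℓ=4): μ^(1)=3; μ^(2)=1; μ^(3)=-1; μ^(4)=-3

((0, 0, 1, 0); (0, 0, 0, 4); (0, 4, 0, 0); (1, 0, 0, 0))


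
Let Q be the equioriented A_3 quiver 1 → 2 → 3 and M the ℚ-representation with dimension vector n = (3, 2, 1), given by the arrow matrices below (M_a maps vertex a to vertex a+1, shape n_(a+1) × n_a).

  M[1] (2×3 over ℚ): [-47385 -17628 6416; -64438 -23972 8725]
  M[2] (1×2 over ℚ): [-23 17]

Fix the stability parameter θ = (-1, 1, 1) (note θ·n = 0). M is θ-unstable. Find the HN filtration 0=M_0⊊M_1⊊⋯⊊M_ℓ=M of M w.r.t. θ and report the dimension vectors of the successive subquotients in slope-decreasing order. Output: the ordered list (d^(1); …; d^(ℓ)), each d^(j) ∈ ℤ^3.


Via rank(M_{q-1}∘⋯∘M_p): M ≅ I[1,1], I[1,2], I[1,3].
μ_θ-semistable layers: μ^(1)=1; μ^(2)=-1

((0, 2, 1); (3, 0, 0))


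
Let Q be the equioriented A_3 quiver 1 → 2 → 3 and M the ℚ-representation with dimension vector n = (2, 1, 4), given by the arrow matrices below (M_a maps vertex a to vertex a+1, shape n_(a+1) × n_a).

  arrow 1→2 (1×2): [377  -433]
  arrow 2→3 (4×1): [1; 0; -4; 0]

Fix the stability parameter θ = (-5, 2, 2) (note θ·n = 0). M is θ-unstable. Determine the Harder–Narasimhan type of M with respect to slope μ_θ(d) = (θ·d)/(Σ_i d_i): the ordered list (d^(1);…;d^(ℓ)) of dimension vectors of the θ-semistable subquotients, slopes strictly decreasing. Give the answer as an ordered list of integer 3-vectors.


Interval decomposition of M: I[1,1], I[1,3], I[3,3]^3.
HN type (ℓ=2): μ^(1)=2; μ^(2)=-5

((0, 1, 4); (2, 0, 0))


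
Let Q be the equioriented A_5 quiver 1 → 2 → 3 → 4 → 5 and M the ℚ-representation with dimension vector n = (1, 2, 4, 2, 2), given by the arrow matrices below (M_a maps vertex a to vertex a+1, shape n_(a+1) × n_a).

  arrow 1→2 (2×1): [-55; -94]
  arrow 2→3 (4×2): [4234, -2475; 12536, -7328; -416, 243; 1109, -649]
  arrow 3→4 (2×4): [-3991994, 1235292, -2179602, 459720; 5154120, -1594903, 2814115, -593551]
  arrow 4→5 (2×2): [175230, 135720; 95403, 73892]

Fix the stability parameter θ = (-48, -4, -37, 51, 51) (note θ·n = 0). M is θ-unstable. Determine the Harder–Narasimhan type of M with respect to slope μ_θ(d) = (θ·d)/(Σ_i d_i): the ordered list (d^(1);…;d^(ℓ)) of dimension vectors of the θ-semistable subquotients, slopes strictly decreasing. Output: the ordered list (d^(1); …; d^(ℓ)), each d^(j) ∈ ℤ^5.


Interval decomposition of M: I[1,4], I[2,3], I[3,3], I[3,5], I[5,5].
HN type (ℓ=4): μ^(1)=51; μ^(2)=-41/2; μ^(3)=-37; μ^(4)=-48

((0, 0, 0, 2, 2); (0, 2, 2, 0, 0); (0, 0, 2, 0, 0); (1, 0, 0, 0, 0))


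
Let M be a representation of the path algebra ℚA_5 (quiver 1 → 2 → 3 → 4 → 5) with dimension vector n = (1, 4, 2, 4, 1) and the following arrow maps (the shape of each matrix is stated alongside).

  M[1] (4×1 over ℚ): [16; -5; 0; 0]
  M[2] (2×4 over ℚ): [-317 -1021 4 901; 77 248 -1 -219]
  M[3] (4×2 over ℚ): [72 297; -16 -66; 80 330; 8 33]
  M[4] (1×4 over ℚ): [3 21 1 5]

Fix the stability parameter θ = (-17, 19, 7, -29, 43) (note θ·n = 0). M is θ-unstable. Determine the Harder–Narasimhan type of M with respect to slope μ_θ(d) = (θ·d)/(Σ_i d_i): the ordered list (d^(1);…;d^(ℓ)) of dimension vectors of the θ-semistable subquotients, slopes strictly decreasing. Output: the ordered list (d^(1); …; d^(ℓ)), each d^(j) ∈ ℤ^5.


Barcode: M ≅ I[1,3], I[2,2]^2, I[2,4], I[4,4]^2, I[4,5]. HN layers by μ_θ (6 steps, strictly decreasing):
  μ^(1)=43; μ^(2)=19; μ^(3)=13; μ^(4)=-1; μ^(5)=-17; μ^(6)=-29

((0, 0, 0, 0, 1); (0, 2, 0, 0, 0); (0, 1, 1, 0, 0); (0, 1, 1, 1, 0); (1, 0, 0, 0, 0); (0, 0, 0, 3, 0))


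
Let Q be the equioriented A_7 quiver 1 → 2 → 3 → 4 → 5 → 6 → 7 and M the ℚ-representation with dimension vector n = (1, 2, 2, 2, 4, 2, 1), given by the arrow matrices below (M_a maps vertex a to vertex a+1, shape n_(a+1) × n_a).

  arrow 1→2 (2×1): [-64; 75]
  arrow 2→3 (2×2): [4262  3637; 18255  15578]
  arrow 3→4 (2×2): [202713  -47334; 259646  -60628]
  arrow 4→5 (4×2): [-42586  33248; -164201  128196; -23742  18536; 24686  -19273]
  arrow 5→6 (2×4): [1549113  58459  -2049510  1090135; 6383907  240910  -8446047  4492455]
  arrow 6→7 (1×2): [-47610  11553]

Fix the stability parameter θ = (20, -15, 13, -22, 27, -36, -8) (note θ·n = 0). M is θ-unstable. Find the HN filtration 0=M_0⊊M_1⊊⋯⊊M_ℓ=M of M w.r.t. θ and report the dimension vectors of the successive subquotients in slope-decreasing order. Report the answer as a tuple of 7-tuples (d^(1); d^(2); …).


Interval decomposition of M: I[1,6], I[2,3], I[4,7], I[5,5]^2.
HN type (ℓ=6): μ^(1)=27; μ^(2)=13; μ^(3)=-13/6; μ^(4)=-17/3; μ^(5)=-15; μ^(6)=-22

((0, 0, 0, 0, 2, 0, 0); (0, 0, 1, 0, 0, 0, 0); (1, 1, 1, 1, 1, 1, 0); (0, 0, 0, 0, 1, 1, 1); (0, 1, 0, 0, 0, 0, 0); (0, 0, 0, 1, 0, 0, 0))


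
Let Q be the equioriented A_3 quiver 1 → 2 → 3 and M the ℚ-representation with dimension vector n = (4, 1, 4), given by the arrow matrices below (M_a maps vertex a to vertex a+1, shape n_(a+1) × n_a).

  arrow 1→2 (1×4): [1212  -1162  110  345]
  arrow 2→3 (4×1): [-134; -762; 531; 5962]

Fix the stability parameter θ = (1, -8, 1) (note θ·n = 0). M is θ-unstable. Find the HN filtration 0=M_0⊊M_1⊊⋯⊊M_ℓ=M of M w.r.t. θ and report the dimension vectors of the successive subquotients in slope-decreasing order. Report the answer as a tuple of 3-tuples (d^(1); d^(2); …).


Via rank(M_{q-1}∘⋯∘M_p): M ≅ I[1,1]^3, I[1,3], I[3,3]^3.
μ_θ-semistable layers: μ^(1)=1; μ^(2)=-7/2

((3, 0, 4); (1, 1, 0))
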